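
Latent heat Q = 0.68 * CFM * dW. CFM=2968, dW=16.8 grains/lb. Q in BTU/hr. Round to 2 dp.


Q = 0.68 * 2968 * 16.8 = 33906.43 BTU/hr

33906.43 BTU/hr


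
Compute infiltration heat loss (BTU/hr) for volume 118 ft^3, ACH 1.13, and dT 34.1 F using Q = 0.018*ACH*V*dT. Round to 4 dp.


Q = 0.018 * 1.13 * 118 * 34.1 = 81.8441 BTU/hr

81.8441 BTU/hr


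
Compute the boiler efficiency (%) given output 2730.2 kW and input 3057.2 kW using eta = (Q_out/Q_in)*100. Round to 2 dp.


eta = (2730.2/3057.2)*100 = 89.30 %

89.30 %


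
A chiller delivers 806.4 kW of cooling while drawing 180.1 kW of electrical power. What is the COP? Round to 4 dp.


COP = 806.4 / 180.1 = 4.4775

4.4775


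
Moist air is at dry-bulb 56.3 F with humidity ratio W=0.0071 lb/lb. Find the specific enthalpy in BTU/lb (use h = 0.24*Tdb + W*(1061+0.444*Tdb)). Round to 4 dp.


h = 0.24*56.3 + 0.0071*(1061+0.444*56.3) = 21.2226 BTU/lb

21.2226 BTU/lb


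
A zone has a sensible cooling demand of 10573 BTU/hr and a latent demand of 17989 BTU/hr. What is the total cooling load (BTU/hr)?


Qt = 10573 + 17989 = 28562 BTU/hr

28562 BTU/hr


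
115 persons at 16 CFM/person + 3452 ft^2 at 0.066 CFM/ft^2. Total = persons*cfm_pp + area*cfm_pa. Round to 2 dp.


Total = 115*16 + 3452*0.066 = 2067.83 CFM

2067.83 CFM


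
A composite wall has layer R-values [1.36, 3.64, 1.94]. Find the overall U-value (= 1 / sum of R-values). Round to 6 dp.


R_total = 1.36 + 3.64 + 1.94 = 6.94
U = 1/6.94 = 0.144092

0.144092


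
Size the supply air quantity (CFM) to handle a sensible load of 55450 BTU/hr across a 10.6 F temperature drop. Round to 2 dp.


CFM = 55450 / (1.08 * 10.6) = 4843.64

4843.64 CFM


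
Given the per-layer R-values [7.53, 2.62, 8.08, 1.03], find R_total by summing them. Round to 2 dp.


R_total = 7.53 + 2.62 + 8.08 + 1.03 = 19.26

19.26


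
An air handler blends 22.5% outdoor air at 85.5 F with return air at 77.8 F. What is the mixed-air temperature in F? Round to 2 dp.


T_mix = 77.8 + (22.5/100)*(85.5-77.8) = 79.53 F

79.53 F


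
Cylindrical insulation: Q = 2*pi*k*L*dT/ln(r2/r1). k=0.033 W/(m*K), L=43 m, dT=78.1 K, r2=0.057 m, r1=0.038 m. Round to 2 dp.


Q = 2*pi*0.033*43*78.1/ln(0.057/0.038) = 1717.35 W

1717.35 W


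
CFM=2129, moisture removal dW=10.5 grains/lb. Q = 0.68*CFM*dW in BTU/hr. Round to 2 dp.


Q = 0.68 * 2129 * 10.5 = 15201.06 BTU/hr

15201.06 BTU/hr


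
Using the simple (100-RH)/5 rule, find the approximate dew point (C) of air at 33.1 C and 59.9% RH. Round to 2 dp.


Td = 33.1 - (100-59.9)/5 = 25.08 C

25.08 C


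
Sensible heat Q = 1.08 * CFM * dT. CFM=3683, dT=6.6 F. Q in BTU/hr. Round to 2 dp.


Q = 1.08 * 3683 * 6.6 = 26252.42 BTU/hr

26252.42 BTU/hr


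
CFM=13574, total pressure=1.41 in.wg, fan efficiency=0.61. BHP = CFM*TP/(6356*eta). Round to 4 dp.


BHP = 13574 * 1.41 / (6356 * 0.61) = 4.9364 hp

4.9364 hp


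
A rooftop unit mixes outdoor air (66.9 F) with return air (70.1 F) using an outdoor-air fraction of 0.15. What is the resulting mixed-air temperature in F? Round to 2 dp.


T_mix = 0.15*66.9 + 0.85*70.1 = 69.62 F

69.62 F


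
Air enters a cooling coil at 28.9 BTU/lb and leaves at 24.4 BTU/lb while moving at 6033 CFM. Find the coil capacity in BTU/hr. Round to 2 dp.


Q = 4.5 * 6033 * (28.9 - 24.4) = 122168.25 BTU/hr

122168.25 BTU/hr


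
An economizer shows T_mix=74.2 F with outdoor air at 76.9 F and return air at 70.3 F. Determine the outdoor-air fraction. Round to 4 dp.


frac = (74.2 - 70.3) / (76.9 - 70.3) = 0.5909

0.5909


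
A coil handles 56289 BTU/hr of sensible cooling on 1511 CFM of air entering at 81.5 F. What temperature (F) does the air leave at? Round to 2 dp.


dT = 56289/(1.08*1511) = 34.4933
T_leave = 81.5 - 34.4933 = 47.01 F

47.01 F


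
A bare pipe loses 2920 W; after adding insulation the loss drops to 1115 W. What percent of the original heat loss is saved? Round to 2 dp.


Savings = ((2920-1115)/2920)*100 = 61.82 %

61.82 %


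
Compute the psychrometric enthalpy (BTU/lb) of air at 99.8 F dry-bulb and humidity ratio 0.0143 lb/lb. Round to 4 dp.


h = 0.24*99.8 + 0.0143*(1061+0.444*99.8) = 39.7580 BTU/lb

39.7580 BTU/lb


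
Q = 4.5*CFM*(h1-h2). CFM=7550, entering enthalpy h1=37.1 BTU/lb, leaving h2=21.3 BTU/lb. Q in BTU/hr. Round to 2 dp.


Q = 4.5 * 7550 * (37.1 - 21.3) = 536805.00 BTU/hr

536805.00 BTU/hr


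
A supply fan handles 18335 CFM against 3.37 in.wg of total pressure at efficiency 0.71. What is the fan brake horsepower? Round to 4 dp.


BHP = 18335 * 3.37 / (6356 * 0.71) = 13.6921 hp

13.6921 hp


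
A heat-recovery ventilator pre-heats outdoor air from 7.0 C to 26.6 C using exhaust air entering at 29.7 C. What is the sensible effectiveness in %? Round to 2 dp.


eff = (26.6-7.0)/(29.7-7.0)*100 = 86.34 %

86.34 %


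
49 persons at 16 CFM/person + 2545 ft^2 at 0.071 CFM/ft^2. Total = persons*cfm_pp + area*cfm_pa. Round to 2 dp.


Total = 49*16 + 2545*0.071 = 964.70 CFM

964.70 CFM


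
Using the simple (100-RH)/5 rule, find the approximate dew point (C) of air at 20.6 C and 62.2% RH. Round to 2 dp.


Td = 20.6 - (100-62.2)/5 = 13.04 C

13.04 C


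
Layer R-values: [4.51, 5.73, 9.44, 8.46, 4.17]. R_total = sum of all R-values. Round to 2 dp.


R_total = 4.51 + 5.73 + 9.44 + 8.46 + 4.17 = 32.31

32.31


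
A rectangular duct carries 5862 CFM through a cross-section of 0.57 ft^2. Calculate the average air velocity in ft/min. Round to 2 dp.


V = 5862 / 0.57 = 10284.21 ft/min

10284.21 ft/min


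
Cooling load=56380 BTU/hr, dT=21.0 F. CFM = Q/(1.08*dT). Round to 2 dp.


CFM = 56380 / (1.08 * 21.0) = 2485.89

2485.89 CFM


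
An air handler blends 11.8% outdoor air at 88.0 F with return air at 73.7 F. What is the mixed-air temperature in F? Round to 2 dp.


T_mix = 73.7 + (11.8/100)*(88.0-73.7) = 75.39 F

75.39 F


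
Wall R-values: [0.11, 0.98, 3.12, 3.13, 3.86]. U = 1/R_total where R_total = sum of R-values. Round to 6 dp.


R_total = 0.11 + 0.98 + 3.12 + 3.13 + 3.86 = 11.20
U = 1/11.20 = 0.089286

0.089286


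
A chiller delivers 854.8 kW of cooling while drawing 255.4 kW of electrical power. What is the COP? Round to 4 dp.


COP = 854.8 / 255.4 = 3.3469

3.3469


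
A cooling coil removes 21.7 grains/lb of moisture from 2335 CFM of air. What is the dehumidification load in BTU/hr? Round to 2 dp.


Q = 0.68 * 2335 * 21.7 = 34455.26 BTU/hr

34455.26 BTU/hr


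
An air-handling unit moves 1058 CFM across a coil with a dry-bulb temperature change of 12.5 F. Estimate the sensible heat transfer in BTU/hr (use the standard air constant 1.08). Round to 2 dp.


Q = 1.08 * 1058 * 12.5 = 14283.00 BTU/hr

14283.00 BTU/hr


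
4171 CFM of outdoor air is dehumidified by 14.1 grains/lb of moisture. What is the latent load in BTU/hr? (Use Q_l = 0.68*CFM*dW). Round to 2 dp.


Q = 0.68 * 4171 * 14.1 = 39991.55 BTU/hr

39991.55 BTU/hr


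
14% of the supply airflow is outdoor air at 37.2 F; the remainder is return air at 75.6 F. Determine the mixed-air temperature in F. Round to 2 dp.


T_mix = 0.14*37.2 + 0.86*75.6 = 70.22 F

70.22 F


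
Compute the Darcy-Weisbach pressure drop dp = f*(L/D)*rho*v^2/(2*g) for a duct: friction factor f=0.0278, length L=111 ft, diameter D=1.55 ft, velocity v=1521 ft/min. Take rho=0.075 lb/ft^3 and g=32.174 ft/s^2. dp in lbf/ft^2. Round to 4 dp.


v_fps = 1521/60 = 25.35 ft/s
dp = 0.0278*(111/1.55)*0.075*25.35^2/(2*32.174) = 1.4911 lbf/ft^2

1.4911 lbf/ft^2


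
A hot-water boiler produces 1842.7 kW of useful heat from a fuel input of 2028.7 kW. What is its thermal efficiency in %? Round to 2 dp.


eta = (1842.7/2028.7)*100 = 90.83 %

90.83 %


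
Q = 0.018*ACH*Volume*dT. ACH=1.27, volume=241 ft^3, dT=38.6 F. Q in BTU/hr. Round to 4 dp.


Q = 0.018 * 1.27 * 241 * 38.6 = 212.6574 BTU/hr

212.6574 BTU/hr


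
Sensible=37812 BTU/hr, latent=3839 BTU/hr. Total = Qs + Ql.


Qt = 37812 + 3839 = 41651 BTU/hr

41651 BTU/hr


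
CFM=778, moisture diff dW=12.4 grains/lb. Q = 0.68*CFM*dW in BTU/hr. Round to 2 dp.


Q = 0.68 * 778 * 12.4 = 6560.10 BTU/hr

6560.10 BTU/hr


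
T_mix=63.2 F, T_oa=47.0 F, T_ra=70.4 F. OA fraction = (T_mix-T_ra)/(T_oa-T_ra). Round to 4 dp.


frac = (63.2 - 70.4) / (47.0 - 70.4) = 0.3077

0.3077


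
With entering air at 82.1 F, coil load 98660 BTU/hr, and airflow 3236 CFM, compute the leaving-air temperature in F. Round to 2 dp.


dT = 98660/(1.08*3236) = 28.2299
T_leave = 82.1 - 28.2299 = 53.87 F

53.87 F


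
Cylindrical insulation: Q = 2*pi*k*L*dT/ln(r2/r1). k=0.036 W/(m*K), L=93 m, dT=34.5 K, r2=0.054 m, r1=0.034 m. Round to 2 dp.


Q = 2*pi*0.036*93*34.5/ln(0.054/0.034) = 1568.76 W

1568.76 W


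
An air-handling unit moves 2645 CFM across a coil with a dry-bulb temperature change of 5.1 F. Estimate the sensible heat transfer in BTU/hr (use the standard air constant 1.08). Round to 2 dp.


Q = 1.08 * 2645 * 5.1 = 14568.66 BTU/hr

14568.66 BTU/hr


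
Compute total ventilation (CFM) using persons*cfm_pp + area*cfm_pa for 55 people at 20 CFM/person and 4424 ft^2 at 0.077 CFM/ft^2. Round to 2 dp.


Total = 55*20 + 4424*0.077 = 1440.65 CFM

1440.65 CFM


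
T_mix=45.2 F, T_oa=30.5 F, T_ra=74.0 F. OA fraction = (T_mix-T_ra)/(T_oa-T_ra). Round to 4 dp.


frac = (45.2 - 74.0) / (30.5 - 74.0) = 0.6621

0.6621


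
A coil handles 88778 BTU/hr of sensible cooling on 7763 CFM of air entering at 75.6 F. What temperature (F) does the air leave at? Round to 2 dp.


dT = 88778/(1.08*7763) = 10.5889
T_leave = 75.6 - 10.5889 = 65.01 F

65.01 F


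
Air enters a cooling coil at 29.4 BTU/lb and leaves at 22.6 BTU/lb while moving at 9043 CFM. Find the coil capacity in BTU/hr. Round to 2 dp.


Q = 4.5 * 9043 * (29.4 - 22.6) = 276715.80 BTU/hr

276715.80 BTU/hr


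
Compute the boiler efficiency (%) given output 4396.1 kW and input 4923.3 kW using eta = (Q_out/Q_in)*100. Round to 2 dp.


eta = (4396.1/4923.3)*100 = 89.29 %

89.29 %


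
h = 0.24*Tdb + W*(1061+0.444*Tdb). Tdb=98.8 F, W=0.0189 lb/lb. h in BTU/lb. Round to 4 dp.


h = 0.24*98.8 + 0.0189*(1061+0.444*98.8) = 44.5940 BTU/lb

44.5940 BTU/lb


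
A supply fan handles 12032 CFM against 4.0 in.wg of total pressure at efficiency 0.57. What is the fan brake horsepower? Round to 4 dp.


BHP = 12032 * 4.0 / (6356 * 0.57) = 13.2843 hp

13.2843 hp


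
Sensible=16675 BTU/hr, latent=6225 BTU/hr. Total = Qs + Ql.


Qt = 16675 + 6225 = 22900 BTU/hr

22900 BTU/hr


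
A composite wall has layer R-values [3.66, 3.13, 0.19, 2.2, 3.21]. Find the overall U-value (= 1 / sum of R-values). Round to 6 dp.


R_total = 3.66 + 3.13 + 0.19 + 2.2 + 3.21 = 12.39
U = 1/12.39 = 0.080710

0.080710


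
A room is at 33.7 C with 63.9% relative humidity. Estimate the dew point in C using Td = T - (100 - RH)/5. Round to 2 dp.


Td = 33.7 - (100-63.9)/5 = 26.48 C

26.48 C


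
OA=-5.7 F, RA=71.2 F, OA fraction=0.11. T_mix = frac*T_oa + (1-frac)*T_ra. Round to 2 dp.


T_mix = 0.11*(-5.7) + 0.89*71.2 = 62.74 F

62.74 F


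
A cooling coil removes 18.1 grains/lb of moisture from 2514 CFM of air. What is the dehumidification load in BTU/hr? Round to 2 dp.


Q = 0.68 * 2514 * 18.1 = 30942.31 BTU/hr

30942.31 BTU/hr


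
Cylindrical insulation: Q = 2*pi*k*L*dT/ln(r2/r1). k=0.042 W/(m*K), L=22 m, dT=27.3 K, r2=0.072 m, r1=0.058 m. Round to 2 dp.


Q = 2*pi*0.042*22*27.3/ln(0.072/0.058) = 733.01 W

733.01 W


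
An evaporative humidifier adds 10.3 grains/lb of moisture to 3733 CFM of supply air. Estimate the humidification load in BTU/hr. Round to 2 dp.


Q = 0.68 * 3733 * 10.3 = 26145.93 BTU/hr

26145.93 BTU/hr


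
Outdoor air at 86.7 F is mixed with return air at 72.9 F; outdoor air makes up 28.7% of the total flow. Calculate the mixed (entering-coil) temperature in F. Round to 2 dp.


T_mix = 72.9 + (28.7/100)*(86.7-72.9) = 76.86 F

76.86 F


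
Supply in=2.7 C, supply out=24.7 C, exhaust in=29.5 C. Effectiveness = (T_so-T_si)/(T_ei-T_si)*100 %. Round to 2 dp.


eff = (24.7-2.7)/(29.5-2.7)*100 = 82.09 %

82.09 %


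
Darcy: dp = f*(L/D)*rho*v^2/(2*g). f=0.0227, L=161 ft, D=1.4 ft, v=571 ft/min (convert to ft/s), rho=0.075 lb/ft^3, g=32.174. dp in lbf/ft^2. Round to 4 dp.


v_fps = 571/60 = 9.5167 ft/s
dp = 0.0227*(161/1.4)*0.075*9.5167^2/(2*32.174) = 0.2756 lbf/ft^2

0.2756 lbf/ft^2


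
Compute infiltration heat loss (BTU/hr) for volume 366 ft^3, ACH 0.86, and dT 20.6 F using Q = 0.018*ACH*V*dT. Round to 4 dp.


Q = 0.018 * 0.86 * 366 * 20.6 = 116.7130 BTU/hr

116.7130 BTU/hr


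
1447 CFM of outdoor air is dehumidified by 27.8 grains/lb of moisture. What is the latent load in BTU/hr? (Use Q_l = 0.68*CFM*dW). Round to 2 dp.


Q = 0.68 * 1447 * 27.8 = 27354.09 BTU/hr

27354.09 BTU/hr


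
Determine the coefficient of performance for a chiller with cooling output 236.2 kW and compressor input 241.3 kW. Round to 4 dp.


COP = 236.2 / 241.3 = 0.9789

0.9789


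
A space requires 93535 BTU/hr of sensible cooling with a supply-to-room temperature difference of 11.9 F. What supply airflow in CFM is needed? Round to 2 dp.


CFM = 93535 / (1.08 * 11.9) = 7277.86

7277.86 CFM


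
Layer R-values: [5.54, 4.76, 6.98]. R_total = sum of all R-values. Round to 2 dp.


R_total = 5.54 + 4.76 + 6.98 = 17.28

17.28


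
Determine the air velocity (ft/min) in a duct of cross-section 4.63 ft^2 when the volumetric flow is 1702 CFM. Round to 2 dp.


V = 1702 / 4.63 = 367.60 ft/min

367.60 ft/min


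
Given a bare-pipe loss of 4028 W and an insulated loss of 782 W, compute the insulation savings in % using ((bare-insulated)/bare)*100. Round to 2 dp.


Savings = ((4028-782)/4028)*100 = 80.59 %

80.59 %


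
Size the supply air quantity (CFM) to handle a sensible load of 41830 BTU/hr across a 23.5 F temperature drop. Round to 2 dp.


CFM = 41830 / (1.08 * 23.5) = 1648.15

1648.15 CFM


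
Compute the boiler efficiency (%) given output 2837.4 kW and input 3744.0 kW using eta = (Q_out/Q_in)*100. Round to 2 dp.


eta = (2837.4/3744.0)*100 = 75.79 %

75.79 %


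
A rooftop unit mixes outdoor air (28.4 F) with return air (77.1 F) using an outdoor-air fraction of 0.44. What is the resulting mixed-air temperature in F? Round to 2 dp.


T_mix = 0.44*28.4 + 0.56*77.1 = 55.67 F

55.67 F


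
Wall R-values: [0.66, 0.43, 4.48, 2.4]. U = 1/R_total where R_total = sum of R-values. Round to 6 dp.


R_total = 0.66 + 0.43 + 4.48 + 2.4 = 7.97
U = 1/7.97 = 0.125471

0.125471


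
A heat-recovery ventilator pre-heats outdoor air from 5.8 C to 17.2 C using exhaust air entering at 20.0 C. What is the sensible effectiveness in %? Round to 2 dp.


eff = (17.2-5.8)/(20.0-5.8)*100 = 80.28 %

80.28 %


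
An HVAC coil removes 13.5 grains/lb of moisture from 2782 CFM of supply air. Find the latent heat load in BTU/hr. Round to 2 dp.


Q = 0.68 * 2782 * 13.5 = 25538.76 BTU/hr

25538.76 BTU/hr


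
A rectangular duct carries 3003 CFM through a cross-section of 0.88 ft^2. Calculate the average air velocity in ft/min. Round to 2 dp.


V = 3003 / 0.88 = 3412.50 ft/min

3412.50 ft/min


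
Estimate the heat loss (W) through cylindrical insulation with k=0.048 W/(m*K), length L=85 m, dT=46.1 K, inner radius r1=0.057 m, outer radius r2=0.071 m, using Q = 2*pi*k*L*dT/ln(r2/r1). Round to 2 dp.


Q = 2*pi*0.048*85*46.1/ln(0.071/0.057) = 5380.86 W

5380.86 W


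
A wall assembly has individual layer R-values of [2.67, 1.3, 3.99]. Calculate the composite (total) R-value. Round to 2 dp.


R_total = 2.67 + 1.3 + 3.99 = 7.96

7.96


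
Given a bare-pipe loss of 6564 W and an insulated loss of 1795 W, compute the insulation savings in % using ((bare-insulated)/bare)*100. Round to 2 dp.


Savings = ((6564-1795)/6564)*100 = 72.65 %

72.65 %


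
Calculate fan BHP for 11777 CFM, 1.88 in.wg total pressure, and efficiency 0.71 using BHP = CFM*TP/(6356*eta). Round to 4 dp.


BHP = 11777 * 1.88 / (6356 * 0.71) = 4.9063 hp

4.9063 hp


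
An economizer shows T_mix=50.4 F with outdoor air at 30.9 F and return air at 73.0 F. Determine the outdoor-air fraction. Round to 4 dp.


frac = (50.4 - 73.0) / (30.9 - 73.0) = 0.5368

0.5368


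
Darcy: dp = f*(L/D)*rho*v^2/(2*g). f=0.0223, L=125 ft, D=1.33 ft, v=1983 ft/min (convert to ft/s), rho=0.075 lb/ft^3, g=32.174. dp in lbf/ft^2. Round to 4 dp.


v_fps = 1983/60 = 33.05 ft/s
dp = 0.0223*(125/1.33)*0.075*33.05^2/(2*32.174) = 2.6683 lbf/ft^2

2.6683 lbf/ft^2


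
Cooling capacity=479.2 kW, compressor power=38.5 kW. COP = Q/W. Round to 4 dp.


COP = 479.2 / 38.5 = 12.4468

12.4468


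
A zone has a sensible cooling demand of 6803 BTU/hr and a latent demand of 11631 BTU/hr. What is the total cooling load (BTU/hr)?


Qt = 6803 + 11631 = 18434 BTU/hr

18434 BTU/hr


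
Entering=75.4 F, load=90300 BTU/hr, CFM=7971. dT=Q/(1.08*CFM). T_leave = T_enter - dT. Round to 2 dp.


dT = 90300/(1.08*7971) = 10.4894
T_leave = 75.4 - 10.4894 = 64.91 F

64.91 F


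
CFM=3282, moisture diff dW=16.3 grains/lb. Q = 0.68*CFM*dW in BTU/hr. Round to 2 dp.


Q = 0.68 * 3282 * 16.3 = 36377.69 BTU/hr

36377.69 BTU/hr


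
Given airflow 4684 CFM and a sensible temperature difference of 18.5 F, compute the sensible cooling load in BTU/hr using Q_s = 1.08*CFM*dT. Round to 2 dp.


Q = 1.08 * 4684 * 18.5 = 93586.32 BTU/hr

93586.32 BTU/hr


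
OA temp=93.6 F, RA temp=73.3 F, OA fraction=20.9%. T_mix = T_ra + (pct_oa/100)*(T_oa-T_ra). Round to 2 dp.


T_mix = 73.3 + (20.9/100)*(93.6-73.3) = 77.54 F

77.54 F


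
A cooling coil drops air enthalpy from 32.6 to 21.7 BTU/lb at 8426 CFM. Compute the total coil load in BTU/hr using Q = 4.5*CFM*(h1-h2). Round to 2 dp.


Q = 4.5 * 8426 * (32.6 - 21.7) = 413295.30 BTU/hr

413295.30 BTU/hr


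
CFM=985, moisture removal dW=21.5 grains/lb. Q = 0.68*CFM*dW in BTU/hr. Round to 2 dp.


Q = 0.68 * 985 * 21.5 = 14400.70 BTU/hr

14400.70 BTU/hr


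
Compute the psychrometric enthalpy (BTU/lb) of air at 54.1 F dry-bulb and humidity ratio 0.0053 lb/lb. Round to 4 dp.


h = 0.24*54.1 + 0.0053*(1061+0.444*54.1) = 18.7346 BTU/lb

18.7346 BTU/lb


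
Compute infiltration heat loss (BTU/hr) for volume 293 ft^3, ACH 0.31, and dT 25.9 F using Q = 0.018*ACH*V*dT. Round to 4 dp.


Q = 0.018 * 0.31 * 293 * 25.9 = 42.3449 BTU/hr

42.3449 BTU/hr


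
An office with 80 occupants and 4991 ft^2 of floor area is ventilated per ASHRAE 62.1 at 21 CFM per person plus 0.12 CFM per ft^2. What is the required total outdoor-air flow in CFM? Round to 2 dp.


Total = 80*21 + 4991*0.12 = 2278.92 CFM

2278.92 CFM


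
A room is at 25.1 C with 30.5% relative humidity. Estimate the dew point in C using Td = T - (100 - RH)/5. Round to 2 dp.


Td = 25.1 - (100-30.5)/5 = 11.20 C

11.20 C


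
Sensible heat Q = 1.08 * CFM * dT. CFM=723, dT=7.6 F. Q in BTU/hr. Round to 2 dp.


Q = 1.08 * 723 * 7.6 = 5934.38 BTU/hr

5934.38 BTU/hr


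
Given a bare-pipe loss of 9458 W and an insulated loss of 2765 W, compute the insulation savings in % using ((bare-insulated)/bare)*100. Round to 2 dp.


Savings = ((9458-2765)/9458)*100 = 70.77 %

70.77 %


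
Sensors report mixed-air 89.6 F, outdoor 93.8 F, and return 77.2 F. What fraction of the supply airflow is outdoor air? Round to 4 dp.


frac = (89.6 - 77.2) / (93.8 - 77.2) = 0.7470

0.7470


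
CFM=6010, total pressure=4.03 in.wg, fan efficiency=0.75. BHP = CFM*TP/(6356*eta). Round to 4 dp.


BHP = 6010 * 4.03 / (6356 * 0.75) = 5.0808 hp

5.0808 hp


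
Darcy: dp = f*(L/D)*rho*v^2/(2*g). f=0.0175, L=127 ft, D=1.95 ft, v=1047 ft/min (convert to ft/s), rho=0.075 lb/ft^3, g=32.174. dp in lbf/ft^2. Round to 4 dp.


v_fps = 1047/60 = 17.45 ft/s
dp = 0.0175*(127/1.95)*0.075*17.45^2/(2*32.174) = 0.4045 lbf/ft^2

0.4045 lbf/ft^2


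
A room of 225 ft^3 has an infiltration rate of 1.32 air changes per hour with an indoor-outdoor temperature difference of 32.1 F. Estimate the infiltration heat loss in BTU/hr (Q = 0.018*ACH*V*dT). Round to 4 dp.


Q = 0.018 * 1.32 * 225 * 32.1 = 171.6066 BTU/hr

171.6066 BTU/hr


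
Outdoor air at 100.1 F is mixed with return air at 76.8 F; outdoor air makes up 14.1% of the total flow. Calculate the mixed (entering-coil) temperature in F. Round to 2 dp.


T_mix = 76.8 + (14.1/100)*(100.1-76.8) = 80.09 F

80.09 F


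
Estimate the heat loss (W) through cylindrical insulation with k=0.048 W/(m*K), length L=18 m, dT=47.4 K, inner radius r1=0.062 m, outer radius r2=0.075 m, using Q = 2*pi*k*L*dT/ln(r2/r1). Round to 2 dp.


Q = 2*pi*0.048*18*47.4/ln(0.075/0.062) = 1351.79 W

1351.79 W


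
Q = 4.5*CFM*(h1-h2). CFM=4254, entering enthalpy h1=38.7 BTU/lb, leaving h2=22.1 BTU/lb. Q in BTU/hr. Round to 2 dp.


Q = 4.5 * 4254 * (38.7 - 22.1) = 317773.80 BTU/hr

317773.80 BTU/hr


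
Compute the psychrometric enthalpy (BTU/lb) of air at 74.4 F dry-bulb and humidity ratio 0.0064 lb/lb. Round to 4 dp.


h = 0.24*74.4 + 0.0064*(1061+0.444*74.4) = 24.8578 BTU/lb

24.8578 BTU/lb


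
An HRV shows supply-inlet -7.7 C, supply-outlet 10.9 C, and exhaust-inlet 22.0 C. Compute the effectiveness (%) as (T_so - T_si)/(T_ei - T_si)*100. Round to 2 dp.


eff = (10.9-(-7.7))/(22.0-(-7.7))*100 = 62.63 %

62.63 %


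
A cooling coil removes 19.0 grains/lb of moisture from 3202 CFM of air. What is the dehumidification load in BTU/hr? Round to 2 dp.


Q = 0.68 * 3202 * 19.0 = 41369.84 BTU/hr

41369.84 BTU/hr


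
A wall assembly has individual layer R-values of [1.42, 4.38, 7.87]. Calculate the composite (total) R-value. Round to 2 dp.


R_total = 1.42 + 4.38 + 7.87 = 13.67

13.67


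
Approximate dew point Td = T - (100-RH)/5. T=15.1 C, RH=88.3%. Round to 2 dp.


Td = 15.1 - (100-88.3)/5 = 12.76 C

12.76 C


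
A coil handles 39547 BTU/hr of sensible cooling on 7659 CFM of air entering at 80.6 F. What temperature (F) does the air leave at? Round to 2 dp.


dT = 39547/(1.08*7659) = 4.7810
T_leave = 80.6 - 4.7810 = 75.82 F

75.82 F


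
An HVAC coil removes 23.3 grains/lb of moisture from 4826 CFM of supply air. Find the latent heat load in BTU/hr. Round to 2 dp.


Q = 0.68 * 4826 * 23.3 = 76463.14 BTU/hr

76463.14 BTU/hr


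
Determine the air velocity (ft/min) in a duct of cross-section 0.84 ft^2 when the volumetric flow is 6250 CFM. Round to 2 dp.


V = 6250 / 0.84 = 7440.48 ft/min

7440.48 ft/min


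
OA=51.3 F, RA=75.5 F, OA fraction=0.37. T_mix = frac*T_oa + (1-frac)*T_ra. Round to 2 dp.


T_mix = 0.37*51.3 + 0.63*75.5 = 66.55 F

66.55 F


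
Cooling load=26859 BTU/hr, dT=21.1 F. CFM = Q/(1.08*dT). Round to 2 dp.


CFM = 26859 / (1.08 * 21.1) = 1178.65

1178.65 CFM


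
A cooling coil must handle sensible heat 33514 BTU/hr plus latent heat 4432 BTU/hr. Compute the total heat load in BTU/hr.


Qt = 33514 + 4432 = 37946 BTU/hr

37946 BTU/hr


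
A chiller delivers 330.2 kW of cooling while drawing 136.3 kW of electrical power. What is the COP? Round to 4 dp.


COP = 330.2 / 136.3 = 2.4226

2.4226


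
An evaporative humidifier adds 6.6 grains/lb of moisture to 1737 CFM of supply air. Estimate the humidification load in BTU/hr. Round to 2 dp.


Q = 0.68 * 1737 * 6.6 = 7795.66 BTU/hr

7795.66 BTU/hr


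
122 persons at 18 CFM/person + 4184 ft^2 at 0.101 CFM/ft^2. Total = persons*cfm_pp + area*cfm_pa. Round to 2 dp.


Total = 122*18 + 4184*0.101 = 2618.58 CFM

2618.58 CFM


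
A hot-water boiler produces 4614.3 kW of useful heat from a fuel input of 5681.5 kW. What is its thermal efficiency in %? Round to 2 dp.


eta = (4614.3/5681.5)*100 = 81.22 %

81.22 %


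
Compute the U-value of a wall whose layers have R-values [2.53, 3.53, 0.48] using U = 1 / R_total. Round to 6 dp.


R_total = 2.53 + 3.53 + 0.48 = 6.54
U = 1/6.54 = 0.152905

0.152905


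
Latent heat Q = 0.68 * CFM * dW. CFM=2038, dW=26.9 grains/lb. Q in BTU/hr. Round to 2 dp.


Q = 0.68 * 2038 * 26.9 = 37279.10 BTU/hr

37279.10 BTU/hr


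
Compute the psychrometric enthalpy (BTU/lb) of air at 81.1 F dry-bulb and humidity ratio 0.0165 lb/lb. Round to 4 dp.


h = 0.24*81.1 + 0.0165*(1061+0.444*81.1) = 37.5646 BTU/lb

37.5646 BTU/lb


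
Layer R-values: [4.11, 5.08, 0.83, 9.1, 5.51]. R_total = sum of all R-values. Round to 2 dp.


R_total = 4.11 + 5.08 + 0.83 + 9.1 + 5.51 = 24.63

24.63


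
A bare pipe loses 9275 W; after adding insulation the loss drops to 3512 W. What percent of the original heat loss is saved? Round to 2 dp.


Savings = ((9275-3512)/9275)*100 = 62.13 %

62.13 %


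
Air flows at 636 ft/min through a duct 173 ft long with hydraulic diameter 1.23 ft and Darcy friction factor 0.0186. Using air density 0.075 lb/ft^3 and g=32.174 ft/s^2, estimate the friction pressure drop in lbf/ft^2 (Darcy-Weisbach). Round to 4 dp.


v_fps = 636/60 = 10.6 ft/s
dp = 0.0186*(173/1.23)*0.075*10.6^2/(2*32.174) = 0.3426 lbf/ft^2

0.3426 lbf/ft^2


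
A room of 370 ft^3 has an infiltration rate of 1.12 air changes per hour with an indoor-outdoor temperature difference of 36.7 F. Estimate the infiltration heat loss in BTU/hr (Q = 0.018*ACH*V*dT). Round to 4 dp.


Q = 0.018 * 1.12 * 370 * 36.7 = 273.7526 BTU/hr

273.7526 BTU/hr


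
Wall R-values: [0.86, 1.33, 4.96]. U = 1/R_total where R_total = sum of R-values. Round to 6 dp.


R_total = 0.86 + 1.33 + 4.96 = 7.15
U = 1/7.15 = 0.139860

0.139860


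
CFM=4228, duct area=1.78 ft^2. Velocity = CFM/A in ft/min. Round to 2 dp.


V = 4228 / 1.78 = 2375.28 ft/min

2375.28 ft/min


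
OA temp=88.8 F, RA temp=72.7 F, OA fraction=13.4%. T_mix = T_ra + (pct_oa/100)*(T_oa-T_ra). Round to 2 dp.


T_mix = 72.7 + (13.4/100)*(88.8-72.7) = 74.86 F

74.86 F


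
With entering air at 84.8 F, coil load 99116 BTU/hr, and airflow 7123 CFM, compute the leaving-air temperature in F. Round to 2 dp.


dT = 99116/(1.08*7123) = 12.8842
T_leave = 84.8 - 12.8842 = 71.92 F

71.92 F


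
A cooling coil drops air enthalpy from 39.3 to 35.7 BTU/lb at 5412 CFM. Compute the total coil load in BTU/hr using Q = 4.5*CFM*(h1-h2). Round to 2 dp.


Q = 4.5 * 5412 * (39.3 - 35.7) = 87674.40 BTU/hr

87674.40 BTU/hr


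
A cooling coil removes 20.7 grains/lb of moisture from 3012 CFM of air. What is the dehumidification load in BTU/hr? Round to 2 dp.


Q = 0.68 * 3012 * 20.7 = 42396.91 BTU/hr

42396.91 BTU/hr


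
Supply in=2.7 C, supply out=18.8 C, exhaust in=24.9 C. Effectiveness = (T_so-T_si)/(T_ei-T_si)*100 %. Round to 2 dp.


eff = (18.8-2.7)/(24.9-2.7)*100 = 72.52 %

72.52 %


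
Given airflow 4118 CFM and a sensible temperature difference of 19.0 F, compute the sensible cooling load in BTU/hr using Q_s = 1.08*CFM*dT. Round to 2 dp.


Q = 1.08 * 4118 * 19.0 = 84501.36 BTU/hr

84501.36 BTU/hr


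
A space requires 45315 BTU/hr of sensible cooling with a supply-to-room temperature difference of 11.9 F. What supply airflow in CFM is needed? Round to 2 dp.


CFM = 45315 / (1.08 * 11.9) = 3525.91

3525.91 CFM


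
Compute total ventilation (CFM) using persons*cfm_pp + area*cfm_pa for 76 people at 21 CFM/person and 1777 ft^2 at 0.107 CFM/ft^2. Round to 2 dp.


Total = 76*21 + 1777*0.107 = 1786.14 CFM

1786.14 CFM


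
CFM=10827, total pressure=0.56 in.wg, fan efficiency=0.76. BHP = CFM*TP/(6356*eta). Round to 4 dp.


BHP = 10827 * 0.56 / (6356 * 0.76) = 1.2552 hp

1.2552 hp


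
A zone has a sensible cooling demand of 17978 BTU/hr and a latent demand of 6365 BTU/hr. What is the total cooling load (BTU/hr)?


Qt = 17978 + 6365 = 24343 BTU/hr

24343 BTU/hr


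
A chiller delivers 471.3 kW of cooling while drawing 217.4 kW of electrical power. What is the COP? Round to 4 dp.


COP = 471.3 / 217.4 = 2.1679

2.1679


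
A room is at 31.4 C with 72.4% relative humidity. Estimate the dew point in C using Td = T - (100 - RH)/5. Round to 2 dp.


Td = 31.4 - (100-72.4)/5 = 25.88 C

25.88 C


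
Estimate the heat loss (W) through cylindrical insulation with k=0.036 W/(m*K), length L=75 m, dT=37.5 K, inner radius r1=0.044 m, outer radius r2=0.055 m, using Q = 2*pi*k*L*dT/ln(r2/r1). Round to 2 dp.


Q = 2*pi*0.036*75*37.5/ln(0.055/0.044) = 2850.96 W

2850.96 W


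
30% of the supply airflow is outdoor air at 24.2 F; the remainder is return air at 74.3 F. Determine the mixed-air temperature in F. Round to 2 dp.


T_mix = 0.3*24.2 + 0.7*74.3 = 59.27 F

59.27 F


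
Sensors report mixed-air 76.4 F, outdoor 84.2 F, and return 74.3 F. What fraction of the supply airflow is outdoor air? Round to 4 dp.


frac = (76.4 - 74.3) / (84.2 - 74.3) = 0.2121

0.2121


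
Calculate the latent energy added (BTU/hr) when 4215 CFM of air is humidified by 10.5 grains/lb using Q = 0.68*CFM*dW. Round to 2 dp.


Q = 0.68 * 4215 * 10.5 = 30095.10 BTU/hr

30095.10 BTU/hr


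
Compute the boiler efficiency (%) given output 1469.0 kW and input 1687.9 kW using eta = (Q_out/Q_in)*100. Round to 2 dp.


eta = (1469.0/1687.9)*100 = 87.03 %

87.03 %


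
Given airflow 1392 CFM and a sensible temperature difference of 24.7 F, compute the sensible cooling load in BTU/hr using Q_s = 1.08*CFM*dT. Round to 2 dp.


Q = 1.08 * 1392 * 24.7 = 37132.99 BTU/hr

37132.99 BTU/hr


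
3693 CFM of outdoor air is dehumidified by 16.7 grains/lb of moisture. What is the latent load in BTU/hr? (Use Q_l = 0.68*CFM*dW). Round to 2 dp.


Q = 0.68 * 3693 * 16.7 = 41937.71 BTU/hr

41937.71 BTU/hr


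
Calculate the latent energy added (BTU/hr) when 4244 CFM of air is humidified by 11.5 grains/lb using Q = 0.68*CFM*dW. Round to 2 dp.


Q = 0.68 * 4244 * 11.5 = 33188.08 BTU/hr

33188.08 BTU/hr


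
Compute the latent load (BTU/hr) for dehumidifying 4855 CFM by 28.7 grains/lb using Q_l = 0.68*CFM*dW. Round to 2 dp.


Q = 0.68 * 4855 * 28.7 = 94750.18 BTU/hr

94750.18 BTU/hr


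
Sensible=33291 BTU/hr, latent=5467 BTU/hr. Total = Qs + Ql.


Qt = 33291 + 5467 = 38758 BTU/hr

38758 BTU/hr


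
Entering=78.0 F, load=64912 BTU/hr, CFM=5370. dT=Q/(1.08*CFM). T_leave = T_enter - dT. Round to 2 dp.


dT = 64912/(1.08*5370) = 11.1925
T_leave = 78.0 - 11.1925 = 66.81 F

66.81 F


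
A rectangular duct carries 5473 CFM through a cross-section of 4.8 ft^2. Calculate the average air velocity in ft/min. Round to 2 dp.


V = 5473 / 4.8 = 1140.21 ft/min

1140.21 ft/min


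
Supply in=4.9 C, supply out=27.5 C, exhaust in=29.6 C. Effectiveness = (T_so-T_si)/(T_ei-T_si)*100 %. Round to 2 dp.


eff = (27.5-4.9)/(29.6-4.9)*100 = 91.50 %

91.50 %


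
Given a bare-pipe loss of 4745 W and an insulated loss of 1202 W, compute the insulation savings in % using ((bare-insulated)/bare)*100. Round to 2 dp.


Savings = ((4745-1202)/4745)*100 = 74.67 %

74.67 %


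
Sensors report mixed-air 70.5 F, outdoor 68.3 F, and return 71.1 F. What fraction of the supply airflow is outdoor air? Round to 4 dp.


frac = (70.5 - 71.1) / (68.3 - 71.1) = 0.2143

0.2143


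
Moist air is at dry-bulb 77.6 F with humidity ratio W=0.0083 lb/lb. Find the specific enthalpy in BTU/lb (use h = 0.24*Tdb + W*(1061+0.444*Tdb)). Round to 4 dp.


h = 0.24*77.6 + 0.0083*(1061+0.444*77.6) = 27.7163 BTU/lb

27.7163 BTU/lb


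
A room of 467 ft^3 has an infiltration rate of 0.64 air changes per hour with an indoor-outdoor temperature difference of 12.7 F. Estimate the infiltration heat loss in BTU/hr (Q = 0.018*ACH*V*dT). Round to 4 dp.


Q = 0.018 * 0.64 * 467 * 12.7 = 68.3240 BTU/hr

68.3240 BTU/hr


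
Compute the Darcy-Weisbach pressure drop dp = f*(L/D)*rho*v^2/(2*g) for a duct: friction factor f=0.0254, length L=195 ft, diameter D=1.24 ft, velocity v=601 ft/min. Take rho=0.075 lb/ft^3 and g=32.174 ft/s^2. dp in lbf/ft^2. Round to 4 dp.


v_fps = 601/60 = 10.0167 ft/s
dp = 0.0254*(195/1.24)*0.075*10.0167^2/(2*32.174) = 0.4671 lbf/ft^2

0.4671 lbf/ft^2


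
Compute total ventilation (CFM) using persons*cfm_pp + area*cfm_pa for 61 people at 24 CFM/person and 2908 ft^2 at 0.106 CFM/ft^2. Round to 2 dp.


Total = 61*24 + 2908*0.106 = 1772.25 CFM

1772.25 CFM


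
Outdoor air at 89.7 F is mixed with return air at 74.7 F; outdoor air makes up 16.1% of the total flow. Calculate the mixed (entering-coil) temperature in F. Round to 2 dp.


T_mix = 74.7 + (16.1/100)*(89.7-74.7) = 77.12 F

77.12 F


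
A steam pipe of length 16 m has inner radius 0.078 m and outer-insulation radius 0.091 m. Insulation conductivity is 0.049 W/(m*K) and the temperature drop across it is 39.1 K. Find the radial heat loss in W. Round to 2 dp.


Q = 2*pi*0.049*16*39.1/ln(0.091/0.078) = 1249.47 W

1249.47 W


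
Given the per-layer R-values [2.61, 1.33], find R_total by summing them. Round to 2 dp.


R_total = 2.61 + 1.33 = 3.94

3.94


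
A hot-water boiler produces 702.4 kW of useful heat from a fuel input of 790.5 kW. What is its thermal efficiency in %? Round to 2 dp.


eta = (702.4/790.5)*100 = 88.86 %

88.86 %


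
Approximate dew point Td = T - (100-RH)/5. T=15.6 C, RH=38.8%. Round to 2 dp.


Td = 15.6 - (100-38.8)/5 = 3.36 C

3.36 C


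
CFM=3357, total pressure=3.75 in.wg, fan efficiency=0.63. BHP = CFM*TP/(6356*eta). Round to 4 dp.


BHP = 3357 * 3.75 / (6356 * 0.63) = 3.1438 hp

3.1438 hp


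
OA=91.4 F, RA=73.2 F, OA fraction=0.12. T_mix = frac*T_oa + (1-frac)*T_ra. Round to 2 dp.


T_mix = 0.12*91.4 + 0.88*73.2 = 75.38 F

75.38 F


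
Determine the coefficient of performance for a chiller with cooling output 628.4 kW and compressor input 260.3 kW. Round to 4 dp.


COP = 628.4 / 260.3 = 2.4141

2.4141


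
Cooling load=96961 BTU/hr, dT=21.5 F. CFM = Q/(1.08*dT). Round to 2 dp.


CFM = 96961 / (1.08 * 21.5) = 4175.75

4175.75 CFM


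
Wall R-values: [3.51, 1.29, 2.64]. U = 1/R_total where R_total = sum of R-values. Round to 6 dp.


R_total = 3.51 + 1.29 + 2.64 = 7.44
U = 1/7.44 = 0.134409

0.134409


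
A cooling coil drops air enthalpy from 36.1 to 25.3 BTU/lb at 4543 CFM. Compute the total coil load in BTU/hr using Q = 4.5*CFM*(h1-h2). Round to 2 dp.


Q = 4.5 * 4543 * (36.1 - 25.3) = 220789.80 BTU/hr

220789.80 BTU/hr


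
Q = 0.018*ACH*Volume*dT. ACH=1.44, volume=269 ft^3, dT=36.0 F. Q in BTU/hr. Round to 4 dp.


Q = 0.018 * 1.44 * 269 * 36.0 = 251.0093 BTU/hr

251.0093 BTU/hr


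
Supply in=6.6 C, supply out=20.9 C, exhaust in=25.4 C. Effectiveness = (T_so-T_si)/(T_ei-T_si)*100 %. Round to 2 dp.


eff = (20.9-6.6)/(25.4-6.6)*100 = 76.06 %

76.06 %


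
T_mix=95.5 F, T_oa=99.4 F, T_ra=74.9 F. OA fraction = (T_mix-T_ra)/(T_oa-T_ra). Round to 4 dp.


frac = (95.5 - 74.9) / (99.4 - 74.9) = 0.8408

0.8408


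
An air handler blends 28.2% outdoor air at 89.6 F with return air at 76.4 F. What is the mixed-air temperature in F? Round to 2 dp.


T_mix = 76.4 + (28.2/100)*(89.6-76.4) = 80.12 F

80.12 F


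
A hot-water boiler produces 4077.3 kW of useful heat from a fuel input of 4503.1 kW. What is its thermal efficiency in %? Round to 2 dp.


eta = (4077.3/4503.1)*100 = 90.54 %

90.54 %


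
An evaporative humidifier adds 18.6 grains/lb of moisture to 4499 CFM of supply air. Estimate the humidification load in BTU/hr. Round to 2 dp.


Q = 0.68 * 4499 * 18.6 = 56903.35 BTU/hr

56903.35 BTU/hr


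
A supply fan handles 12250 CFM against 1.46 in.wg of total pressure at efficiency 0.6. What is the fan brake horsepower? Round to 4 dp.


BHP = 12250 * 1.46 / (6356 * 0.6) = 4.6898 hp

4.6898 hp


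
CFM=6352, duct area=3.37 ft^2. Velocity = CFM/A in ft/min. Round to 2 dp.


V = 6352 / 3.37 = 1884.87 ft/min

1884.87 ft/min


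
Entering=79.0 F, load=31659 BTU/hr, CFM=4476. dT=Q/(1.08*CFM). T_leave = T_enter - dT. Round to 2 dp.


dT = 31659/(1.08*4476) = 6.5491
T_leave = 79.0 - 6.5491 = 72.45 F

72.45 F


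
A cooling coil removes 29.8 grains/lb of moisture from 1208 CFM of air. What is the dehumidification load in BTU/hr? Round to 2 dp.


Q = 0.68 * 1208 * 29.8 = 24478.91 BTU/hr

24478.91 BTU/hr


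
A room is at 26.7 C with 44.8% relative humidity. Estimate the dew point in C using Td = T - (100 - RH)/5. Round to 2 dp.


Td = 26.7 - (100-44.8)/5 = 15.66 C

15.66 C


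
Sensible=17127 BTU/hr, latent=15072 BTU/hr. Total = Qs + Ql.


Qt = 17127 + 15072 = 32199 BTU/hr

32199 BTU/hr


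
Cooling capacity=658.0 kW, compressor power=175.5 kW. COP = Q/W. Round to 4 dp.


COP = 658.0 / 175.5 = 3.7493

3.7493


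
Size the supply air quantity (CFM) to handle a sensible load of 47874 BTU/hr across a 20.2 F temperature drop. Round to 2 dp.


CFM = 47874 / (1.08 * 20.2) = 2194.44

2194.44 CFM


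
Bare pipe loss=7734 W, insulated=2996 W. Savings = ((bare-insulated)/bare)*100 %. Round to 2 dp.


Savings = ((7734-2996)/7734)*100 = 61.26 %

61.26 %


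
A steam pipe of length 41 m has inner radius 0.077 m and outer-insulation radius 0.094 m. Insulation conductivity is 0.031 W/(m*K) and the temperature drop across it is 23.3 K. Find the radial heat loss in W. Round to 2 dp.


Q = 2*pi*0.031*41*23.3/ln(0.094/0.077) = 932.74 W

932.74 W


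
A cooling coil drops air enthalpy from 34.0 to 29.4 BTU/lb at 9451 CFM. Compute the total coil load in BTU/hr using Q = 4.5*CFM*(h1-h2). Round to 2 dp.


Q = 4.5 * 9451 * (34.0 - 29.4) = 195635.70 BTU/hr

195635.70 BTU/hr


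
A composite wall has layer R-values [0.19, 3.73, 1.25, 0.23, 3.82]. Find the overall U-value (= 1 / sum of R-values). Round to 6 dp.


R_total = 0.19 + 3.73 + 1.25 + 0.23 + 3.82 = 9.22
U = 1/9.22 = 0.108460

0.108460


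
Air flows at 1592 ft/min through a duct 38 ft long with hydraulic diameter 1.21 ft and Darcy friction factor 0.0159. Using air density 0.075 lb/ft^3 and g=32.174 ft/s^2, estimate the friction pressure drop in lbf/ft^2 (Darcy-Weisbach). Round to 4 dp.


v_fps = 1592/60 = 26.5333 ft/s
dp = 0.0159*(38/1.21)*0.075*26.5333^2/(2*32.174) = 0.4097 lbf/ft^2

0.4097 lbf/ft^2


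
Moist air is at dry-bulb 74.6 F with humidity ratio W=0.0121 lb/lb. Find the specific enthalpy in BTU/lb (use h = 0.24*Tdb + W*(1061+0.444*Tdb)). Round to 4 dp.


h = 0.24*74.6 + 0.0121*(1061+0.444*74.6) = 31.1429 BTU/lb

31.1429 BTU/lb


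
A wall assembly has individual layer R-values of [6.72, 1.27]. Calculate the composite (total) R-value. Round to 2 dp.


R_total = 6.72 + 1.27 = 7.99

7.99


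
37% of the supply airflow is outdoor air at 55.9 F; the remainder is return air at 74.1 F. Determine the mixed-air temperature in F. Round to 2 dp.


T_mix = 0.37*55.9 + 0.63*74.1 = 67.37 F

67.37 F


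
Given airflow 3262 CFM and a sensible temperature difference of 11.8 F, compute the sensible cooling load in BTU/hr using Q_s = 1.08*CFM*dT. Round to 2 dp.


Q = 1.08 * 3262 * 11.8 = 41570.93 BTU/hr

41570.93 BTU/hr


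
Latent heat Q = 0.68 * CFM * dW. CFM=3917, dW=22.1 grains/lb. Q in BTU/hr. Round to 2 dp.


Q = 0.68 * 3917 * 22.1 = 58864.68 BTU/hr

58864.68 BTU/hr


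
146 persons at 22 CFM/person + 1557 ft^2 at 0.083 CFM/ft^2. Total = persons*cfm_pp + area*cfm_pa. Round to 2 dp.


Total = 146*22 + 1557*0.083 = 3341.23 CFM

3341.23 CFM


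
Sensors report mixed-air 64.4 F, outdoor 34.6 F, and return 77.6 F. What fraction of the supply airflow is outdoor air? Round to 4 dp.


frac = (64.4 - 77.6) / (34.6 - 77.6) = 0.3070

0.3070


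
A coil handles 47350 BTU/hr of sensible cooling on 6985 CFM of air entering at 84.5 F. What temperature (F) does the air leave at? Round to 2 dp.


dT = 47350/(1.08*6985) = 6.2767
T_leave = 84.5 - 6.2767 = 78.22 F

78.22 F
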